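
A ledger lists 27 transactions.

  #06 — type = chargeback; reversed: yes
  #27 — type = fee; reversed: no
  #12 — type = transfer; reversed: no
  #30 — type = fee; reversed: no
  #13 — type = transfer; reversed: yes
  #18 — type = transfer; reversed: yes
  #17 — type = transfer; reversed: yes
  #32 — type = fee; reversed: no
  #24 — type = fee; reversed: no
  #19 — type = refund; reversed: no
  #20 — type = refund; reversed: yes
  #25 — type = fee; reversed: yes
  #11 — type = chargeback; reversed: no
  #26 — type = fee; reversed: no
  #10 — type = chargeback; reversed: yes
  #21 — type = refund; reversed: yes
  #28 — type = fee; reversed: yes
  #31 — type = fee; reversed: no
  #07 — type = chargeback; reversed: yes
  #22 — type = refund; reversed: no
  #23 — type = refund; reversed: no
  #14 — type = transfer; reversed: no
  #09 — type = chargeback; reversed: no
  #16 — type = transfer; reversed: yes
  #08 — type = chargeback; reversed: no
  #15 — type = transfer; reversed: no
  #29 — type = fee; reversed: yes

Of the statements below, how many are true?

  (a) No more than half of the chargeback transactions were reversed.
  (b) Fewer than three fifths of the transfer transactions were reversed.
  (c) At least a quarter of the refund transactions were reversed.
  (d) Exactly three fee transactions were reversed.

(a) chargeback: |A| = 6, |A ∩ B| = 3; needs |A ∩ B| ≤ |A ∖ B| — true.
(b) transfer: |A| = 7, |A ∩ B| = 4; needs |A ∩ B| / |A| < 3/5 — true.
(c) refund: |A| = 5, |A ∩ B| = 2; needs |A ∩ B| / |A| ≥ 1/4 — true.
(d) fee: |A| = 9, |A ∩ B| = 3; needs |A ∩ B| = 3 — true.

4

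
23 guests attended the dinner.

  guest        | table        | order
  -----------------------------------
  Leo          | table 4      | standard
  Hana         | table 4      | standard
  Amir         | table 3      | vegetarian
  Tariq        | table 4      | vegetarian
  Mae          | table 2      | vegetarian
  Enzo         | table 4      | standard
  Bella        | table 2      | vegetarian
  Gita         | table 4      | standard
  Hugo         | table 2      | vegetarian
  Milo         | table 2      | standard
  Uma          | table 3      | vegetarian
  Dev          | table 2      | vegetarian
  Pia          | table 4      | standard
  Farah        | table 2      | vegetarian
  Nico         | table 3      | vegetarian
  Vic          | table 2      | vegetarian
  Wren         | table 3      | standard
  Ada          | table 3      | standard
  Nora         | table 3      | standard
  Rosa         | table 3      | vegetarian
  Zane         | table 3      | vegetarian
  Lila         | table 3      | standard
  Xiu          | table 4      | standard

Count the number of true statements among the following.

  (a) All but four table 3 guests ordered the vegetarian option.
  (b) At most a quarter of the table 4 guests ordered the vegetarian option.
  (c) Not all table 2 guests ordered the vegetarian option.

3

(a) table 3: |A| = 9, |A ∩ B| = 5; needs |A ∖ B| = 4 — true.
(b) table 4: |A| = 7, |A ∩ B| = 1; needs |A ∩ B| / |A| ≤ 1/4 — true.
(c) table 2: |A| = 7, |A ∩ B| = 6; needs A ⊄ B (|A ∖ B| ≥ 1) — true.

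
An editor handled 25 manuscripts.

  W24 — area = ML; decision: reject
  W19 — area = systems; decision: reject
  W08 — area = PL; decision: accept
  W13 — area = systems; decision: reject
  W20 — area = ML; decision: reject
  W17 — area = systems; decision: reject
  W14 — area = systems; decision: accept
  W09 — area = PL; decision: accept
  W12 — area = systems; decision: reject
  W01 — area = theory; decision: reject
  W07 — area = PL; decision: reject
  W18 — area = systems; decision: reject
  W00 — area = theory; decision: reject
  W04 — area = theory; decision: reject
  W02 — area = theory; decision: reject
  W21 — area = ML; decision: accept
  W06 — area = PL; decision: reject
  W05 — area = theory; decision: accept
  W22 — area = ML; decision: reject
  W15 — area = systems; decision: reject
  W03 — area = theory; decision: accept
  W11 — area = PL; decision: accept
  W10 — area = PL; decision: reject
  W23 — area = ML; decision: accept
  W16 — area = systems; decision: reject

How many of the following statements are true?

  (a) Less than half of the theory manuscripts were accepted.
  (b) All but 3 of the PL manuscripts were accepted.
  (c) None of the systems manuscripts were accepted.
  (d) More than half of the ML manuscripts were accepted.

(a) theory: |A| = 6, |A ∩ B| = 2; needs |A ∩ B| < |A ∖ B| — true.
(b) PL: |A| = 6, |A ∩ B| = 3; needs |A ∖ B| = 3 — true.
(c) systems: |A| = 8, |A ∩ B| = 1; needs A ∩ B = ∅ (|A ∩ B| = 0) — false.
(d) ML: |A| = 5, |A ∩ B| = 2; needs |A ∩ B| > |A ∖ B| — false.

2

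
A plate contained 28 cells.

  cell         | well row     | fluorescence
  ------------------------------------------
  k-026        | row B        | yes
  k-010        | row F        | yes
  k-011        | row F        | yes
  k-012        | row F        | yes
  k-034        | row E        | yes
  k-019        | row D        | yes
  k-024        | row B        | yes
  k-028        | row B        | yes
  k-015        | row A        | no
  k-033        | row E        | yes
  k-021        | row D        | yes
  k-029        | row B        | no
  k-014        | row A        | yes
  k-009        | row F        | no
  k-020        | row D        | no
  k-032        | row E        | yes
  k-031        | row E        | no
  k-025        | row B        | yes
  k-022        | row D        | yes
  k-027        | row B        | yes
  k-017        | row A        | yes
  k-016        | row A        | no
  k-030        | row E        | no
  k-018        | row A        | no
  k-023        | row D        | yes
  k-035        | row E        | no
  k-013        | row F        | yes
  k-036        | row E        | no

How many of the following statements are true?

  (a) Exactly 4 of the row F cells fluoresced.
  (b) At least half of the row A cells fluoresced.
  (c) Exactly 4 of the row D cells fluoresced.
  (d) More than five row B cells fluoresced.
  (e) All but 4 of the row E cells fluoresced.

3

(a) row F: |A| = 5, |A ∩ B| = 4; needs |A ∩ B| = 4 — true.
(b) row A: |A| = 5, |A ∩ B| = 2; needs |A ∩ B| ≥ |A ∖ B| — false.
(c) row D: |A| = 5, |A ∩ B| = 4; needs |A ∩ B| = 4 — true.
(d) row B: |A| = 6, |A ∩ B| = 5; needs |A ∩ B| > 5 — false.
(e) row E: |A| = 7, |A ∩ B| = 3; needs |A ∖ B| = 4 — true.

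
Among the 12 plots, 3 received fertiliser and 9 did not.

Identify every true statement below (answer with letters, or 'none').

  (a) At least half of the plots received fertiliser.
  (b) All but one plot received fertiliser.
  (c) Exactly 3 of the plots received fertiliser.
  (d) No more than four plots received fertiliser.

|A| = 12, |A ∩ B| = 3, |A ∖ B| = 9.
(a) |A ∩ B| ≥ |A ∖ B|: fails.
(b) |A ∖ B| = 1: fails.
(c) |A ∩ B| = 3: holds.
(d) |A ∩ B| ≤ 4: holds.

(c), (d)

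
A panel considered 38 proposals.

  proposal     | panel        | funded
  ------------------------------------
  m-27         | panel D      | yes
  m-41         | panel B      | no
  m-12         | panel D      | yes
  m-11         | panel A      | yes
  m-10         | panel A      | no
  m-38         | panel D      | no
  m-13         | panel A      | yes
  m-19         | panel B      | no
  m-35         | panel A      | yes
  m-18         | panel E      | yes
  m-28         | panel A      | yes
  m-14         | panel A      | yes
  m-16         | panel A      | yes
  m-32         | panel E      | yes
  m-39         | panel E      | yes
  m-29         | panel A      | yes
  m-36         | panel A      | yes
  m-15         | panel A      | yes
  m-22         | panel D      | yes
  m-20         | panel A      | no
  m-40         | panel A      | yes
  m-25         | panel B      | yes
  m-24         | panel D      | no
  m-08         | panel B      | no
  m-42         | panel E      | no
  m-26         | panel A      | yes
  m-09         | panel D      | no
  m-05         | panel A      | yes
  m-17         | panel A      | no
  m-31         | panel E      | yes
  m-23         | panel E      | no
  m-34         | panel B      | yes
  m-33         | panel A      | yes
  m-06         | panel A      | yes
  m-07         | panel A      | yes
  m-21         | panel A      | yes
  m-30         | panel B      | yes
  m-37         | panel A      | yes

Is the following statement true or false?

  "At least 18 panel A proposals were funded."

False

The determiner here denotes the relation: |A ∩ B| ≥ 18.
|A| = 20, |A ∩ B| = 17, |A ∖ B| = 3.
|A ∩ B| = 17, so the statement is false.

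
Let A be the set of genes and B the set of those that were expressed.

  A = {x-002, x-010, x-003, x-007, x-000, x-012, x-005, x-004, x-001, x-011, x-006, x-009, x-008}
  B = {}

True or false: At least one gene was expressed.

False

The determiner here denotes the relation: A ∩ B ≠ ∅ (|A ∩ B| ≥ 1).
A (the restrictor) = {x-002, x-010, x-003, x-007, x-000, x-012, x-005, x-004, x-001, x-011, x-006, x-009, x-008}, |A| = 13.
A ∩ B = {}, so |A ∩ B| = 0.
So the statement is false.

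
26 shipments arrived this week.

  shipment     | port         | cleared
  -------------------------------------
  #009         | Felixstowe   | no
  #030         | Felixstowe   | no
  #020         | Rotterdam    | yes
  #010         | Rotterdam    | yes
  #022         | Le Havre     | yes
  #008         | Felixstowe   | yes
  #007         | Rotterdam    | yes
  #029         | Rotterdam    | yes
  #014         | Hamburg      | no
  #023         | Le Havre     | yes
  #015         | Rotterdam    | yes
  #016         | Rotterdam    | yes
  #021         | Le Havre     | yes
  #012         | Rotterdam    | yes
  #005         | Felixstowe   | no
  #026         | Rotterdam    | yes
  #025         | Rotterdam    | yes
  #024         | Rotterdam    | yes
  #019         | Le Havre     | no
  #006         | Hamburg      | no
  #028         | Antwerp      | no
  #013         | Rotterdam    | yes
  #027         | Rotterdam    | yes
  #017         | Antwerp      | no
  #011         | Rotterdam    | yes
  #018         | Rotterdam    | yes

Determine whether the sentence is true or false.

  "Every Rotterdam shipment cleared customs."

The determiner here denotes the relation: A ⊆ B, i.e. every element of A is in B (|A ∖ B| = 0).
A (the restrictor) = {#020, #010, #007, #029, #015, #016, #012, #026, #025, #024, #013, #027, #011, #018}, |A| = 14.
A ∖ B = {}, so |A ∖ B| = 0.
So the statement is true.

True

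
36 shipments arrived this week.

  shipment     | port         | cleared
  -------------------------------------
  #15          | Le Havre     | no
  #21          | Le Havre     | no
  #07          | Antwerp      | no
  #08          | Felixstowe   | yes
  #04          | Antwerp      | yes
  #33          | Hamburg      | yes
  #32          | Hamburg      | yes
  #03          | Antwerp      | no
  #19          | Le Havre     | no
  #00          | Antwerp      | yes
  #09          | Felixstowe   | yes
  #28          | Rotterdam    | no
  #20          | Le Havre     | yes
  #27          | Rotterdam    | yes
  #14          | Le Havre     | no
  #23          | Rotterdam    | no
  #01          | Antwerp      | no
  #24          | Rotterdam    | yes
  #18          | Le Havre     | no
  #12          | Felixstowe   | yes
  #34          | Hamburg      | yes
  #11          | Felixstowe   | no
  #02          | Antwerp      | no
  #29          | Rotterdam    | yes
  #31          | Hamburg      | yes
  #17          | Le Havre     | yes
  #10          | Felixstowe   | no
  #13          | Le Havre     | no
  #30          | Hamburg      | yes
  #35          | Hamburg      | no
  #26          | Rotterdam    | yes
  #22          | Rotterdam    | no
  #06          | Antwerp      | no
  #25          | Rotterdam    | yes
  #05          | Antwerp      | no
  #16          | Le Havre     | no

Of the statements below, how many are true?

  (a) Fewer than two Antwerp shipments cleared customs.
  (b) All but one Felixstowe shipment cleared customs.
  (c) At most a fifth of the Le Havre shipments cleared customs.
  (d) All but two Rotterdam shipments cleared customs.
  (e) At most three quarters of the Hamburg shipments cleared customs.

0

(a) Antwerp: |A| = 8, |A ∩ B| = 2; needs |A ∩ B| < 2 — false.
(b) Felixstowe: |A| = 5, |A ∩ B| = 3; needs |A ∖ B| = 1 — false.
(c) Le Havre: |A| = 9, |A ∩ B| = 2; needs |A ∩ B| / |A| ≤ 1/5 — false.
(d) Rotterdam: |A| = 8, |A ∩ B| = 5; needs |A ∖ B| = 2 — false.
(e) Hamburg: |A| = 6, |A ∩ B| = 5; needs |A ∩ B| / |A| ≤ 3/4 — false.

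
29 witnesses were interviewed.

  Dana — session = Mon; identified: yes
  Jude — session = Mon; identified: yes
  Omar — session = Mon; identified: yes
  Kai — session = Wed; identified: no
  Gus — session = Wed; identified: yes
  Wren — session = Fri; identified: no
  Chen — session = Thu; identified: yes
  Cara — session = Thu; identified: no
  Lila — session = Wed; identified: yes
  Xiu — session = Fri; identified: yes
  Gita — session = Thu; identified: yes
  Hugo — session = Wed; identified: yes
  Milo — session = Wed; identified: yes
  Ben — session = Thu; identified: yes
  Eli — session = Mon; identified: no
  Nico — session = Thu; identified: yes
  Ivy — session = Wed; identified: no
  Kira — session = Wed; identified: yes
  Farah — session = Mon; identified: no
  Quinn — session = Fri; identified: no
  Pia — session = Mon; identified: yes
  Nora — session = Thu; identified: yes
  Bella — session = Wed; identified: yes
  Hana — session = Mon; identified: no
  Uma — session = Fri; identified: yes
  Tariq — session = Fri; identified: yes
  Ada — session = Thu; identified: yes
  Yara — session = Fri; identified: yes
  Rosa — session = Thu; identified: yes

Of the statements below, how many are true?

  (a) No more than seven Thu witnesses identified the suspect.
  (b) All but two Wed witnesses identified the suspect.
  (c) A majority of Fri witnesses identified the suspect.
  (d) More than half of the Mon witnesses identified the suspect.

(a) Thu: |A| = 8, |A ∩ B| = 7; needs |A ∩ B| ≤ 7 — true.
(b) Wed: |A| = 8, |A ∩ B| = 6; needs |A ∖ B| = 2 — true.
(c) Fri: |A| = 6, |A ∩ B| = 4; needs |A ∩ B| > |A ∖ B| — true.
(d) Mon: |A| = 7, |A ∩ B| = 4; needs |A ∩ B| > |A ∖ B| — true.

4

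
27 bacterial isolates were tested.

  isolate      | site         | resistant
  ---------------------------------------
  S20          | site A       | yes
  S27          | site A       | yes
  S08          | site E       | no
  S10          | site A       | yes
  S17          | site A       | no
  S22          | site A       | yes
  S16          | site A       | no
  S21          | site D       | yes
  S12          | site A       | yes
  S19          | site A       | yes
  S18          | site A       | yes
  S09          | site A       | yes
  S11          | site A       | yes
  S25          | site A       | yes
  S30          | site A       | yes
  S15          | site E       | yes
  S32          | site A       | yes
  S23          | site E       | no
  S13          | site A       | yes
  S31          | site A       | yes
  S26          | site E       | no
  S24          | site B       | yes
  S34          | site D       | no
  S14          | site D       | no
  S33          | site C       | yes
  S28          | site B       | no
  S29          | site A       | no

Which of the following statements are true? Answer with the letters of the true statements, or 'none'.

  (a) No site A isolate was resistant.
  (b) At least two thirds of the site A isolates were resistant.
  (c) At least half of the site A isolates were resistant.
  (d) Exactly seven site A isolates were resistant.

(b), (c)

|A| = 17, |A ∩ B| = 14, |A ∖ B| = 3.
(a) A ∩ B = ∅ (|A ∩ B| = 0): fails.
(b) |A ∩ B| / |A| ≥ 2/3: holds.
(c) |A ∩ B| ≥ |A ∖ B|: holds.
(d) |A ∩ B| = 7: fails.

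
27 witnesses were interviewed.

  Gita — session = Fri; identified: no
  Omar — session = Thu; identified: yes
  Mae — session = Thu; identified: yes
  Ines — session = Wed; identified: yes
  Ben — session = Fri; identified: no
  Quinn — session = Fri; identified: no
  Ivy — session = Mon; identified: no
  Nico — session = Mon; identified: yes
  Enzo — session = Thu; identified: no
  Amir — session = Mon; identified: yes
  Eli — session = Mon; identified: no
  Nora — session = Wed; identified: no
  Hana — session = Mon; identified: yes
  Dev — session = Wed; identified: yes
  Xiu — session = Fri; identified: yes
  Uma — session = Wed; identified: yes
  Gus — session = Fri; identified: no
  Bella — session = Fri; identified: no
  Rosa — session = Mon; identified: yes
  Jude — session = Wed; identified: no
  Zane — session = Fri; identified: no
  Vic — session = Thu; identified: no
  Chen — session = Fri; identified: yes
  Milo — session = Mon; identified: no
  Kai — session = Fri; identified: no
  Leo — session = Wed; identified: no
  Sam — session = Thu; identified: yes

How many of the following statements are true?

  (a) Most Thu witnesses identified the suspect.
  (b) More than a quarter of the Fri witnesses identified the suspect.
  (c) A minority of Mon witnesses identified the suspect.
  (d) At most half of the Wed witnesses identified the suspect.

(a) Thu: |A| = 5, |A ∩ B| = 3; needs |A ∩ B| > |A ∖ B| — true.
(b) Fri: |A| = 9, |A ∩ B| = 2; needs |A ∩ B| / |A| > 1/4 — false.
(c) Mon: |A| = 7, |A ∩ B| = 4; needs |A ∩ B| < |A ∖ B| — false.
(d) Wed: |A| = 6, |A ∩ B| = 3; needs |A ∩ B| ≤ |A ∖ B| — true.

2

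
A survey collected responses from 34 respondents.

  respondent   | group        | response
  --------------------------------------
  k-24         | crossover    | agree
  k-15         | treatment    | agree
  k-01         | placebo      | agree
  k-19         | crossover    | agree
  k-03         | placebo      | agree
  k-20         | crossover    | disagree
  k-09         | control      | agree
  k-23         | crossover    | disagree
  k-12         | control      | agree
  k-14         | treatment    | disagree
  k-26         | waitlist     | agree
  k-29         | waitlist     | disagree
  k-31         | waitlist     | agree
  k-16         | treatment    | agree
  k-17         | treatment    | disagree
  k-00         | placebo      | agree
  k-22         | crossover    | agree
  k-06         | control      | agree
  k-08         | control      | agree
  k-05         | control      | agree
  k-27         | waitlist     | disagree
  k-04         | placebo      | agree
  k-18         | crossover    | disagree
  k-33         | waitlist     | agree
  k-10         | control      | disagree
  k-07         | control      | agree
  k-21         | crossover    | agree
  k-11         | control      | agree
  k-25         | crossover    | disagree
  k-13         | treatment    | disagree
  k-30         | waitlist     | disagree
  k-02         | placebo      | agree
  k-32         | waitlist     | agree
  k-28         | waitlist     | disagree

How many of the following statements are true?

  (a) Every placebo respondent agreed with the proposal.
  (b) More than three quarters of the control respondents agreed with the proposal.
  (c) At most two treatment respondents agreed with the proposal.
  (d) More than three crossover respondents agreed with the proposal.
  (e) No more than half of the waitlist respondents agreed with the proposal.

5

(a) placebo: |A| = 5, |A ∩ B| = 5; needs A ⊆ B, i.e. every element of A is in B (|A ∖ B| = 0) — true.
(b) control: |A| = 8, |A ∩ B| = 7; needs |A ∩ B| / |A| > 3/4 — true.
(c) treatment: |A| = 5, |A ∩ B| = 2; needs |A ∩ B| ≤ 2 — true.
(d) crossover: |A| = 8, |A ∩ B| = 4; needs |A ∩ B| > 3 — true.
(e) waitlist: |A| = 8, |A ∩ B| = 4; needs |A ∩ B| ≤ |A ∖ B| — true.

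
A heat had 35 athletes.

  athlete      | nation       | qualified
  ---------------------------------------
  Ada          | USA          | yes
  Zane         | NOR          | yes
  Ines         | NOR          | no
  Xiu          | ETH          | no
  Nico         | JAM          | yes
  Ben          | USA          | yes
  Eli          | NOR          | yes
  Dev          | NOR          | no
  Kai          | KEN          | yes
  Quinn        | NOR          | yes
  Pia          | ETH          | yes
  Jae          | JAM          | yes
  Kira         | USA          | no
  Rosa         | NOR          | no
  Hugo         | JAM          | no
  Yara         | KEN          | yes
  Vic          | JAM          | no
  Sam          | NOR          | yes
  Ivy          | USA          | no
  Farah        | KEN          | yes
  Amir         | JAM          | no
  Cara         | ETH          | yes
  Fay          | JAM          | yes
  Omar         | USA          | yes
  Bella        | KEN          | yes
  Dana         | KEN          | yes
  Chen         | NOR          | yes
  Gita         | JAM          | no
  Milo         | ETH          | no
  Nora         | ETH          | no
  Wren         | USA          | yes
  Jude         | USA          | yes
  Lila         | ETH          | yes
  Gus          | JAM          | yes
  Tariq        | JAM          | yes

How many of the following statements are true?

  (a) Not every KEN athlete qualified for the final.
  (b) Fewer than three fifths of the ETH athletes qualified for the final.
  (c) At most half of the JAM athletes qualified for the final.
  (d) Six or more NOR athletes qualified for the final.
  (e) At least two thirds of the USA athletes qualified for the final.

(a) KEN: |A| = 5, |A ∩ B| = 5; needs A ⊄ B (|A ∖ B| ≥ 1) — false.
(b) ETH: |A| = 6, |A ∩ B| = 3; needs |A ∩ B| / |A| < 3/5 — true.
(c) JAM: |A| = 9, |A ∩ B| = 5; needs |A ∩ B| ≤ |A ∖ B| — false.
(d) NOR: |A| = 8, |A ∩ B| = 5; needs |A ∩ B| ≥ 6 — false.
(e) USA: |A| = 7, |A ∩ B| = 5; needs |A ∩ B| / |A| ≥ 2/3 — true.

2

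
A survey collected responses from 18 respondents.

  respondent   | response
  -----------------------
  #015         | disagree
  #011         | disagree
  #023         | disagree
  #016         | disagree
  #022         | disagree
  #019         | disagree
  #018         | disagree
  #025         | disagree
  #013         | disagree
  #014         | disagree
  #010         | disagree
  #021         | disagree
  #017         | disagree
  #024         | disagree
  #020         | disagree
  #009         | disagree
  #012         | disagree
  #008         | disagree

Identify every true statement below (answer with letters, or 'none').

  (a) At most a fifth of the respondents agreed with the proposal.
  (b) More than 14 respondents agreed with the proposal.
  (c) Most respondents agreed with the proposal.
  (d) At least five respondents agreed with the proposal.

(a)

|A| = 18, |A ∩ B| = 0, |A ∖ B| = 18.
(a) |A ∩ B| / |A| ≤ 1/5: holds.
(b) |A ∩ B| > 14: fails.
(c) |A ∩ B| > |A ∖ B|: fails.
(d) |A ∩ B| ≥ 5: fails.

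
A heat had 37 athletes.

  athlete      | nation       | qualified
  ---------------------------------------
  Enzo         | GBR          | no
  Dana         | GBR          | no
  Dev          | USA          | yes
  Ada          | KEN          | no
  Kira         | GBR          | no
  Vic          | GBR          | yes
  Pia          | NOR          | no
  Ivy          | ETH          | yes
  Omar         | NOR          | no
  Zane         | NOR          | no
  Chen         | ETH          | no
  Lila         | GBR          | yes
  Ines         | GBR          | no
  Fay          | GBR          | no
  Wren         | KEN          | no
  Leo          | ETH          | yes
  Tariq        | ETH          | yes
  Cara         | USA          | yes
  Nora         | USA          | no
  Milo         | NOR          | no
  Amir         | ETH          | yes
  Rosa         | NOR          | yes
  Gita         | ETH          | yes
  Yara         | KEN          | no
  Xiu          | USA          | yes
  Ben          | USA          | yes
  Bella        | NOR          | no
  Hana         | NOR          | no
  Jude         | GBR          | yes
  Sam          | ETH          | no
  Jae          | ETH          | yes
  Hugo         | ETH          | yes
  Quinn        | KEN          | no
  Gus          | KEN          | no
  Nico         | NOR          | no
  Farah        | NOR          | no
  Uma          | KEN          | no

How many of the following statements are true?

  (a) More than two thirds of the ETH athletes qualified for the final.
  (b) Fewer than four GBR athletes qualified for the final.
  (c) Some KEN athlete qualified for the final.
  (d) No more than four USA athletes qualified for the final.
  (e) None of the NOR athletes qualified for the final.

3

(a) ETH: |A| = 9, |A ∩ B| = 7; needs |A ∩ B| / |A| > 2/3 — true.
(b) GBR: |A| = 8, |A ∩ B| = 3; needs |A ∩ B| < 4 — true.
(c) KEN: |A| = 6, |A ∩ B| = 0; needs A ∩ B ≠ ∅ (|A ∩ B| ≥ 1) — false.
(d) USA: |A| = 5, |A ∩ B| = 4; needs |A ∩ B| ≤ 4 — true.
(e) NOR: |A| = 9, |A ∩ B| = 1; needs A ∩ B = ∅ (|A ∩ B| = 0) — false.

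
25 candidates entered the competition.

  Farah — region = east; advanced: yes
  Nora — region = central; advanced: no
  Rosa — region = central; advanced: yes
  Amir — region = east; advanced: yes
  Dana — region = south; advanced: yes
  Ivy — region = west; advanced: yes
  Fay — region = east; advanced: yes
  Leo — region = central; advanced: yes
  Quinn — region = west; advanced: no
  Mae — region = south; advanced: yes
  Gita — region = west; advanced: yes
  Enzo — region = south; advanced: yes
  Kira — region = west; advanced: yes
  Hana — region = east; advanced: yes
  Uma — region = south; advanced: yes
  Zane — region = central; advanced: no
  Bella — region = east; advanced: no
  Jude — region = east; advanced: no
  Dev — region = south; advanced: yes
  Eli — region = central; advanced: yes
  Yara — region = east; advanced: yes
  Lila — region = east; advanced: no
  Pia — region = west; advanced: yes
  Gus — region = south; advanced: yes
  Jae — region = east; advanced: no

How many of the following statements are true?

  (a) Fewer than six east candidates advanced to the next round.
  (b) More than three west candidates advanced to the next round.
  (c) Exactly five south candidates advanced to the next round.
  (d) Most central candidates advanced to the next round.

(a) east: |A| = 9, |A ∩ B| = 5; needs |A ∩ B| < 6 — true.
(b) west: |A| = 5, |A ∩ B| = 4; needs |A ∩ B| > 3 — true.
(c) south: |A| = 6, |A ∩ B| = 6; needs |A ∩ B| = 5 — false.
(d) central: |A| = 5, |A ∩ B| = 3; needs |A ∩ B| > |A ∖ B| — true.

3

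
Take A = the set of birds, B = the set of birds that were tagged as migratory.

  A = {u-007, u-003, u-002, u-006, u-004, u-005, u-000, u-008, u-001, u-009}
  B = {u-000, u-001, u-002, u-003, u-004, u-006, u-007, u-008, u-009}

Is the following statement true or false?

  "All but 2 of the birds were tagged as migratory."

False

The determiner here denotes the relation: |A ∖ B| = 2.
A (the restrictor) = {u-007, u-003, u-002, u-006, u-004, u-005, u-000, u-008, u-001, u-009}, |A| = 10.
A ∖ B = {u-005}, so |A ∖ B| = 1.
|A ∖ B| = 1, so the statement is false.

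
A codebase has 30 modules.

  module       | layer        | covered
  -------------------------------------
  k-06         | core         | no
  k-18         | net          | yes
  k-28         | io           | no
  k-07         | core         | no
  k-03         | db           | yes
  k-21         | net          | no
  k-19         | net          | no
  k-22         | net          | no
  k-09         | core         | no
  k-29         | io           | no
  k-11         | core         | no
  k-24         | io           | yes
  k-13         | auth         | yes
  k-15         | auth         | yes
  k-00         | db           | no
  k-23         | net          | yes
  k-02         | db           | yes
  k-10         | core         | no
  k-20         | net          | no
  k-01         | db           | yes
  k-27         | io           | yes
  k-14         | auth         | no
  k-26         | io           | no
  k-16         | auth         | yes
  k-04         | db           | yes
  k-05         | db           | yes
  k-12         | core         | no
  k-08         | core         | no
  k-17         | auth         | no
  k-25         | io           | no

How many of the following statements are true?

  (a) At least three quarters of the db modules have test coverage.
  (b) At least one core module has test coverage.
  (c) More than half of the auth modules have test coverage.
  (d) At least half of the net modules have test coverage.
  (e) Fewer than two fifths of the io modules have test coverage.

(a) db: |A| = 6, |A ∩ B| = 5; needs |A ∩ B| / |A| ≥ 3/4 — true.
(b) core: |A| = 7, |A ∩ B| = 0; needs A ∩ B ≠ ∅ (|A ∩ B| ≥ 1) — false.
(c) auth: |A| = 5, |A ∩ B| = 3; needs |A ∩ B| > |A ∖ B| — true.
(d) net: |A| = 6, |A ∩ B| = 2; needs |A ∩ B| ≥ |A ∖ B| — false.
(e) io: |A| = 6, |A ∩ B| = 2; needs |A ∩ B| / |A| < 2/5 — true.

3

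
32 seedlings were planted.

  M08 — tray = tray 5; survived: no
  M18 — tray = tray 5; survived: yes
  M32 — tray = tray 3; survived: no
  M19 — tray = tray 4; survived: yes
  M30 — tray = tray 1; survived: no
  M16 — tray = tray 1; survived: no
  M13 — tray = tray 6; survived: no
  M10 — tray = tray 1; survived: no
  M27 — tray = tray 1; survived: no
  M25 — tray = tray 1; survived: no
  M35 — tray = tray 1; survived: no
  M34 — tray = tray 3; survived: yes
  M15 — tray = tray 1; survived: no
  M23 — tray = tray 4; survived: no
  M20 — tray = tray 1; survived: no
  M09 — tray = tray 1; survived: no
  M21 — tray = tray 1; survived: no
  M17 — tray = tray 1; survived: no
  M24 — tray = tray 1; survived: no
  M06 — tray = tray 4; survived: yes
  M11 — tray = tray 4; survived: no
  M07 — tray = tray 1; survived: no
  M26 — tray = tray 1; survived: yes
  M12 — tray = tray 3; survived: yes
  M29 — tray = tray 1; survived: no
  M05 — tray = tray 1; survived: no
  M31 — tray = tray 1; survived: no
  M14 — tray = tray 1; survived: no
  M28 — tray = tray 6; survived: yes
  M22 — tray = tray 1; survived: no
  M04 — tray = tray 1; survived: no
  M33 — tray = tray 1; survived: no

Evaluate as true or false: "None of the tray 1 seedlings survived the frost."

False

Truth condition: A ∩ B = ∅ (|A ∩ B| = 0).
|A| = 21, |A ∩ B| = 1, |A ∖ B| = 20.
So the statement is false.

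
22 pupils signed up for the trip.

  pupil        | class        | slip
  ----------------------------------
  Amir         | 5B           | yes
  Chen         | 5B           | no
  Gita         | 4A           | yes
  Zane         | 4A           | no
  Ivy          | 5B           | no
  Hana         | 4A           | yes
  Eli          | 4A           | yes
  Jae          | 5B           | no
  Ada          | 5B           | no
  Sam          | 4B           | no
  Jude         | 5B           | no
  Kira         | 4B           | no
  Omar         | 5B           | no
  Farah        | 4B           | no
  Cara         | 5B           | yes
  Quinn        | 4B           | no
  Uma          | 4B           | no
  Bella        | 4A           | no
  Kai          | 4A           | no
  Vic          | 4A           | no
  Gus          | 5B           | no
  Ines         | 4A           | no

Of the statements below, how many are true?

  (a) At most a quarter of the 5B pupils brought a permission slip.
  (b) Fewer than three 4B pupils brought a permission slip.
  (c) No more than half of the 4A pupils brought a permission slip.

3

(a) 5B: |A| = 9, |A ∩ B| = 2; needs |A ∩ B| / |A| ≤ 1/4 — true.
(b) 4B: |A| = 5, |A ∩ B| = 0; needs |A ∩ B| < 3 — true.
(c) 4A: |A| = 8, |A ∩ B| = 3; needs |A ∩ B| ≤ |A ∖ B| — true.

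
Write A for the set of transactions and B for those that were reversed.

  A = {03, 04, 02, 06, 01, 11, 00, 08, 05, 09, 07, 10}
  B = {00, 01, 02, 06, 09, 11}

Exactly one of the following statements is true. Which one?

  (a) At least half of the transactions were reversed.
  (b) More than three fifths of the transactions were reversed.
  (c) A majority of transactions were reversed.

|A| = 12, |A ∩ B| = 6, |A ∖ B| = 6.
(a) requires |A ∩ B| ≥ |A ∖ B|: true.
(b) requires |A ∩ B| / |A| > 3/5: false.
(c) requires |A ∩ B| > |A ∖ B|: false.

(a)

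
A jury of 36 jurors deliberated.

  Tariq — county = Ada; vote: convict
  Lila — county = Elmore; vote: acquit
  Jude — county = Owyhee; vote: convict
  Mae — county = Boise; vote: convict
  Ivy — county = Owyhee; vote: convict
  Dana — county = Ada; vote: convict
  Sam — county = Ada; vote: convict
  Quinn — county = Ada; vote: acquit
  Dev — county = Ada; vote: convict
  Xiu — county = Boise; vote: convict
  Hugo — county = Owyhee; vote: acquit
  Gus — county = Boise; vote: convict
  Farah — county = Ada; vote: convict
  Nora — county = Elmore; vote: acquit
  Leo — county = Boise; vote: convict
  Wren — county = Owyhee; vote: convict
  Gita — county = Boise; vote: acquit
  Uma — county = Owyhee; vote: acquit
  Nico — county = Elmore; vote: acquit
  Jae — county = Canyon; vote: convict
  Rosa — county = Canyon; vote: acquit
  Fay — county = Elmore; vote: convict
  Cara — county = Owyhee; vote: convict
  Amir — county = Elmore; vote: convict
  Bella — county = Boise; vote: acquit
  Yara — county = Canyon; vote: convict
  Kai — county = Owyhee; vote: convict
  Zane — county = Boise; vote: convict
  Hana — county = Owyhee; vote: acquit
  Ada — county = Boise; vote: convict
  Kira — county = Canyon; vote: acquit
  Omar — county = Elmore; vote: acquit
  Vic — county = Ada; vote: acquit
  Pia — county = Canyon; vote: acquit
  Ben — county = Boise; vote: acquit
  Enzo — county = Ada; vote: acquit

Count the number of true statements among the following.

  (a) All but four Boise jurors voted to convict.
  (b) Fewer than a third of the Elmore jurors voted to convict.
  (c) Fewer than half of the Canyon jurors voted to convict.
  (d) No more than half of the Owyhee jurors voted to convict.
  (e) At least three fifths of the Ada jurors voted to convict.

2

(a) Boise: |A| = 9, |A ∩ B| = 6; needs |A ∖ B| = 4 — false.
(b) Elmore: |A| = 6, |A ∩ B| = 2; needs |A ∩ B| / |A| < 1/3 — false.
(c) Canyon: |A| = 5, |A ∩ B| = 2; needs |A ∩ B| < |A ∖ B| — true.
(d) Owyhee: |A| = 8, |A ∩ B| = 5; needs |A ∩ B| ≤ |A ∖ B| — false.
(e) Ada: |A| = 8, |A ∩ B| = 5; needs |A ∩ B| / |A| ≥ 3/5 — true.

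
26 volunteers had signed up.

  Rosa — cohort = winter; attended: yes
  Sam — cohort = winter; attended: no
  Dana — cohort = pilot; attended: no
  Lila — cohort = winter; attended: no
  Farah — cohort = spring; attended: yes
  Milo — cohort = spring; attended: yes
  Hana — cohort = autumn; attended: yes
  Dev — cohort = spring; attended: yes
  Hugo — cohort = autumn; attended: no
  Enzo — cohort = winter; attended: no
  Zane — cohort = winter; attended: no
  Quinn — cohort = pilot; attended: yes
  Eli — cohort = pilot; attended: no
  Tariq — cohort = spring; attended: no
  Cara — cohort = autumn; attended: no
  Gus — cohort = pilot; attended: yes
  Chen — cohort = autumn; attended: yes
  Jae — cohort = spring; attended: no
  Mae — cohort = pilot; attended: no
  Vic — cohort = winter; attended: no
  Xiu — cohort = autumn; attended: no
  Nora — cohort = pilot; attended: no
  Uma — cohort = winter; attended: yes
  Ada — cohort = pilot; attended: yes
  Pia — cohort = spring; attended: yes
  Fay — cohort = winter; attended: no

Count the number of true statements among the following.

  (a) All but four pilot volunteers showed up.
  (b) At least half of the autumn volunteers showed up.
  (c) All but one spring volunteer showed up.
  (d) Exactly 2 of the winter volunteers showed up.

2

(a) pilot: |A| = 7, |A ∩ B| = 3; needs |A ∖ B| = 4 — true.
(b) autumn: |A| = 5, |A ∩ B| = 2; needs |A ∩ B| ≥ |A ∖ B| — false.
(c) spring: |A| = 6, |A ∩ B| = 4; needs |A ∖ B| = 1 — false.
(d) winter: |A| = 8, |A ∩ B| = 2; needs |A ∩ B| = 2 — true.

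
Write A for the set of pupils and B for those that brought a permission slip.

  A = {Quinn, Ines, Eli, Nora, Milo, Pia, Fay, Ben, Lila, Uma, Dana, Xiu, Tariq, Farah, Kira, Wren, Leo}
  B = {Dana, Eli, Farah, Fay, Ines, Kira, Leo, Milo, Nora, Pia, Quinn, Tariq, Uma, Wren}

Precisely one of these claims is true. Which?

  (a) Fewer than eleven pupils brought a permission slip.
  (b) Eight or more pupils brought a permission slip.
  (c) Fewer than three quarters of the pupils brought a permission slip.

|A| = 17, |A ∩ B| = 14, |A ∖ B| = 3.
(a) requires |A ∩ B| < 11: false.
(b) requires |A ∩ B| ≥ 8: true.
(c) requires |A ∩ B| / |A| < 3/4: false.

(b)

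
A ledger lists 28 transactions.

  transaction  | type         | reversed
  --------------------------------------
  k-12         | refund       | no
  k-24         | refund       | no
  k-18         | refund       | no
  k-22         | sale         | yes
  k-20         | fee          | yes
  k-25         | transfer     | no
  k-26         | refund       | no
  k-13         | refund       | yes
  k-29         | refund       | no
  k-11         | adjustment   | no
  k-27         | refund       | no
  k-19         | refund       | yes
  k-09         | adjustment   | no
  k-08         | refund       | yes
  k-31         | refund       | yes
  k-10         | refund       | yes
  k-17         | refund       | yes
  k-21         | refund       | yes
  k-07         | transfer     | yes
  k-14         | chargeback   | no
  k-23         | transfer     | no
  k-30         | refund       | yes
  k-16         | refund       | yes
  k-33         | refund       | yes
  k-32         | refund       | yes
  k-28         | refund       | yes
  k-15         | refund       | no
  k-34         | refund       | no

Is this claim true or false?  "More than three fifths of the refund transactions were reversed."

False

Truth condition: |A ∩ B| / |A| > 3/5.
|A| = 20, |A ∩ B| = 12, |A ∖ B| = 8.
|A ∩ B|/|A| = 12/20, so the statement is false.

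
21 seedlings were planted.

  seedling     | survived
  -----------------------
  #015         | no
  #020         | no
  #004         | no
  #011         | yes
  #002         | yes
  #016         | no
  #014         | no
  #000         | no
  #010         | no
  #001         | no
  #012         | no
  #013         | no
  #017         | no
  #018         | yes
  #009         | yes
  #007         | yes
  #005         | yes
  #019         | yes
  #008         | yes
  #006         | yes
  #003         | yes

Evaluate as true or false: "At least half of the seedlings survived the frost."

False

'At least half of the seedlings survived the frost' holds iff |A ∩ B| ≥ |A ∖ B|.
|A| = 21, |A ∩ B| = 10, |A ∖ B| = 11.
10 < 11, so the statement is false.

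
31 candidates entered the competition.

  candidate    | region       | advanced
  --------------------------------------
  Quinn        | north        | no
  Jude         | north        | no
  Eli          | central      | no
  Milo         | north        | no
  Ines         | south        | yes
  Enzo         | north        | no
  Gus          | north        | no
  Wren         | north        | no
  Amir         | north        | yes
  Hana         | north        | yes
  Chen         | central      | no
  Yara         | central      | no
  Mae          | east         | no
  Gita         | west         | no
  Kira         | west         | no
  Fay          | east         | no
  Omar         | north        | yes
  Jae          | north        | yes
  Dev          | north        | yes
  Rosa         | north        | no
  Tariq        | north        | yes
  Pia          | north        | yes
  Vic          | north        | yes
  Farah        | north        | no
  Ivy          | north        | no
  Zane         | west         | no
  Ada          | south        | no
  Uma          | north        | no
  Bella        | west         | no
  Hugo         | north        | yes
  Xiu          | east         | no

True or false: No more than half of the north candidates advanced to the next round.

'No more than half of the north candidates advanced to the next round' holds iff |A ∩ B| ≤ |A ∖ B|.
|A| = 19, |A ∩ B| = 9, |A ∖ B| = 10.
9 < 10, so the statement is true.

True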